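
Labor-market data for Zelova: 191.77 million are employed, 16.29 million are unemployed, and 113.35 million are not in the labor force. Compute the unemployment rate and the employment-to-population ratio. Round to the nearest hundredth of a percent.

Unemployment rate ≈ 7.83%; employment-population ratio ≈ 59.67%.

Labor force = employed + unemployed = 191.77 + 16.29 = 208.06 million.
Working-age population = 208.06 + 113.35 = 321.41 million.
Unemployment rate = 16.29 / 208.06 = 7.83%.
Employment-population ratio = 191.77 / 321.41 = 59.67%.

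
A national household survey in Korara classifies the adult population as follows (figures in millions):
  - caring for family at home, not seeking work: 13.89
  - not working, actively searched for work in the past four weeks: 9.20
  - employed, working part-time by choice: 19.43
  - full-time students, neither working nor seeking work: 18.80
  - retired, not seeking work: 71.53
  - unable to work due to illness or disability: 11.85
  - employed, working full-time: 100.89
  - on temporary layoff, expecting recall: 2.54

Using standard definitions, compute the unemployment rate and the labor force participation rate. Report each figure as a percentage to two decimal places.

Employed = 19.43 + 100.89 = 120.32 million.
Unemployed = 9.20 + 2.54 = 11.74 million (jobless and actively searching, or on temporary layoff).
Labor force = 120.32 + 11.74 = 132.06 million.
Not in labor force = 13.89 + 18.80 + 71.53 + 11.85 = 116.07 million (those not working and not actively searching are outside the labor force).
Civilian working-age population = 132.06 + 116.07 = 248.13 million.
Unemployment rate = 11.74 / 132.06 = 8.89%.
Labor force participation rate = 132.06 / 248.13 = 53.22%.

Unemployment rate ≈ 8.89%; labor force participation rate ≈ 53.22%.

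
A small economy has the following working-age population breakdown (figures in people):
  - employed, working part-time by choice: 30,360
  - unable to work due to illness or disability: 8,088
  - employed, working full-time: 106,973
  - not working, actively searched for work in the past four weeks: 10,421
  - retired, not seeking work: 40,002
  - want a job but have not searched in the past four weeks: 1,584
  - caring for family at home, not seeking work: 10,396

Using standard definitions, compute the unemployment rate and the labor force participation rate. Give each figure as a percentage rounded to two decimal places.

Unemployment rate ≈ 7.05%; labor force participation rate ≈ 71.10%.

Employed = 30,360 + 106,973 = 137,333.
Unemployed = 10,421.
Labor force = 137,333 + 10,421 = 147,754.
Not in labor force = 8,088 + 40,002 + 1,584 + 10,396 = 60,070 (those not working and not actively searching are outside the labor force — including those who want a job but have given up searching).
Civilian working-age population = 147,754 + 60,070 = 207,824.
Unemployment rate = 10,421 / 147,754 = 7.05%.
Labor force participation rate = 147,754 / 207,824 = 71.10%.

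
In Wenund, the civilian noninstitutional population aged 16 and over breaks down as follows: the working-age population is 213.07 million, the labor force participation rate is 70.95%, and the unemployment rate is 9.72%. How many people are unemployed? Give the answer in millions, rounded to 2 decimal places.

About 14.69 million are unemployed.

Labor force = 0.7095 × 213.07 = 151.17 million.
Unemployed = 0.0972 × 151.17 ≈ 14.69 million.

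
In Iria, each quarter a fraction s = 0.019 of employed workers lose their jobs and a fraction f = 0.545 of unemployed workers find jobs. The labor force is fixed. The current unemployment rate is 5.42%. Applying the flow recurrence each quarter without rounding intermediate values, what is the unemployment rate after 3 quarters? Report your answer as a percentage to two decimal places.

With a fixed labor force, u_{t+1} = u_t + s·(1−u_t) − f·u_t = u_t·(1−s−f) + s.
Here 1−s−f = 0.436 and s = 0.019.
u_1 = 0.054200 × 0.436 + 0.019 = 0.042631.
u_2 = 0.042631 × 0.436 + 0.019 = 0.037587.
u_3 = 0.037587 × 0.436 + 0.019 = 0.035388.

Unemployment rate after three quarters ≈ 3.54%.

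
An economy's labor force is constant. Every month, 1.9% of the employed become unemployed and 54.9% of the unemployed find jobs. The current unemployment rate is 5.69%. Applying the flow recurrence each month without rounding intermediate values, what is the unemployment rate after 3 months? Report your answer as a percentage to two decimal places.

With a fixed labor force, u_{t+1} = u_t + s·(1−u_t) − f·u_t = u_t·(1−s−f) + s.
Here 1−s−f = 0.432 and s = 0.019.
u_1 = 0.056900 × 0.432 + 0.019 = 0.043581.
u_2 = 0.043581 × 0.432 + 0.019 = 0.037827.
u_3 = 0.037827 × 0.432 + 0.019 = 0.035341.

Unemployment rate after three months ≈ 3.53%.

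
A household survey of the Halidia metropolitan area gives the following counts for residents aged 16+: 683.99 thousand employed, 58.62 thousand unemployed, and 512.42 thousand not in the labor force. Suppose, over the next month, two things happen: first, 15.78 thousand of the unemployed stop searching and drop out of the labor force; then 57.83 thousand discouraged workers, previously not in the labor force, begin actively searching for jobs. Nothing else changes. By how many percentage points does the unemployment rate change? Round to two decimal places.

Initially, labor force = 683.99 + 58.62 = 742.61 thousand, so u = 58.62/742.61 = 7.89%.
After the first change, unemployed and labor force both fall by 15.78 → E = 683.99, U = 42.84, labor force = 726.83 thousand.
After the second change, unemployed and labor force both rise by 57.83 → E = 683.99, U = 100.67, labor force = 784.66 thousand.
New unemployment rate = 100.67 / 784.66 = 12.83%.
Change = 12.83% − 7.89% = +4.94 percentage points.

The unemployment rate changes by +4.94 percentage points.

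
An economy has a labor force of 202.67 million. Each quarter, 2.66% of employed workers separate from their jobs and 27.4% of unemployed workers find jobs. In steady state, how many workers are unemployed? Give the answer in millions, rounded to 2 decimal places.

About 17.93 million are unemployed in steady state.

Steady-state unemployment rate u* = s/(s+f) = 2.66/(2.66+27.4) = 0.088490.
Unemployed = u* × labor force = 0.088490 × 202.67 ≈ 17.93 million.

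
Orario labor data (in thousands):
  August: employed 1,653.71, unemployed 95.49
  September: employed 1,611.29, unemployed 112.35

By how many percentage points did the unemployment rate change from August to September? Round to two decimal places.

August: labor force = 1,653.71 + 95.49 = 1,749.20; u = 95.49/1,749.20 = 5.46%.
September: labor force = 1,611.29 + 112.35 = 1,723.64; u = 112.35/1,723.64 = 6.52%.
Change = 6.52% − 5.46% = +1.06 pp.

The unemployment rate changed by +1.06 percentage points.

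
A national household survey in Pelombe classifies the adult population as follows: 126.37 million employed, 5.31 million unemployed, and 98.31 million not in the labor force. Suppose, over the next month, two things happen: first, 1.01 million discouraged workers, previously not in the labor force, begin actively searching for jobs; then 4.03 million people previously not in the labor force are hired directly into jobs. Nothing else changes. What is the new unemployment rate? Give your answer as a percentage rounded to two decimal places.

New unemployment rate ≈ 4.62%.

Initially, labor force = 126.37 + 5.31 = 131.68 million, so u = 5.31/131.68 = 4.03%.
After the first change, unemployed and labor force both rise by 1.01 → E = 126.37, U = 6.32, labor force = 132.69 million.
After the second change, employed and labor force both rise by 4.03; unemployed unchanged → E = 130.40, U = 6.32, labor force = 136.72 million.
New unemployment rate = 6.32 / 136.72 = 4.62%.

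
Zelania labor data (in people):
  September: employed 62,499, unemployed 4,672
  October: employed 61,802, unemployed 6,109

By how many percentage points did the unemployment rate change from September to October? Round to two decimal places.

September: labor force = 62,499 + 4,672 = 67,171; u = 4,672/67,171 = 6.96%.
October: labor force = 61,802 + 6,109 = 67,911; u = 6,109/67,911 = 9.00%.
Change = 9.00% − 6.96% = +2.04 pp.

The unemployment rate changed by +2.04 percentage points.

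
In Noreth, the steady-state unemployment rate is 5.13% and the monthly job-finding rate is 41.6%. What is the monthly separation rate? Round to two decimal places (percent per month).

Separation rate ≈ 2.25% per month.

From u* = s/(s+f): s = u·f/(1−u).
s = 0.0513 × 41.6 / (1 − 0.0513) = 2.1341 / 0.9487 ≈ 2.25% per month.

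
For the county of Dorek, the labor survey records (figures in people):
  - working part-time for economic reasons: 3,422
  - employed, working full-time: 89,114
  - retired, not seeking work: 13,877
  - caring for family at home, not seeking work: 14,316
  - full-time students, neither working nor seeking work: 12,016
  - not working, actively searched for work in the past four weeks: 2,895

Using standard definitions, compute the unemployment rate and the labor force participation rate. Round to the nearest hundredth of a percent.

Unemployment rate ≈ 3.03%; labor force participation rate ≈ 70.36%.

Employed = 3,422 + 89,114 = 92,536 (anyone who worked, including part-time for economic reasons, counts as employed).
Unemployed = 2,895.
Labor force = 92,536 + 2,895 = 95,431.
Not in labor force = 13,877 + 14,316 + 12,016 = 40,209 (those not working and not actively searching are outside the labor force).
Civilian working-age population = 95,431 + 40,209 = 135,640.
Unemployment rate = 2,895 / 95,431 = 3.03%.
Labor force participation rate = 95,431 / 135,640 = 70.36%.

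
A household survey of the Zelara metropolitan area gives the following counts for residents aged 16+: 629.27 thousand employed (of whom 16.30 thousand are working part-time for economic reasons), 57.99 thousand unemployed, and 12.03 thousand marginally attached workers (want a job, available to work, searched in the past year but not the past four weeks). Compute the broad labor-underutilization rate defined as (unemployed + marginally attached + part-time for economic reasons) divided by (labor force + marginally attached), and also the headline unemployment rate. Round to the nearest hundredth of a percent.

Broad underutilization rate ≈ 12.34%; headline unemployment rate ≈ 8.44%.

Labor force = 629.27 + 57.99 = 687.26 thousand.
Numerator = 57.99 + 12.03 + 16.30 = 86.32 thousand.
Denominator = 687.26 + 12.03 = 699.29 thousand.
Broad rate = 86.32 / 699.29 = 12.34%.
Headline unemployment rate = 57.99 / 687.26 = 8.44%.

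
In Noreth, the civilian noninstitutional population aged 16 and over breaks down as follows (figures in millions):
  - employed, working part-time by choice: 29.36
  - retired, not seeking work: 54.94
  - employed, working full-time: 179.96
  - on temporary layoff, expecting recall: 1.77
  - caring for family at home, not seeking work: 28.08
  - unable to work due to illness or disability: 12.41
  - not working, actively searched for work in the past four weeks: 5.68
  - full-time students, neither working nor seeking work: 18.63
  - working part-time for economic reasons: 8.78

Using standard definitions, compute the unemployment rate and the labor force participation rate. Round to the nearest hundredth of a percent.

Employed = 29.36 + 179.96 + 8.78 = 218.10 million (anyone who worked, including part-time for economic reasons, counts as employed).
Unemployed = 1.77 + 5.68 = 7.45 million (jobless and actively searching, or on temporary layoff).
Labor force = 218.10 + 7.45 = 225.55 million.
Not in labor force = 54.94 + 28.08 + 12.41 + 18.63 = 114.06 million (those not working and not actively searching are outside the labor force).
Civilian working-age population = 225.55 + 114.06 = 339.61 million.
Unemployment rate = 7.45 / 225.55 = 3.30%.
Labor force participation rate = 225.55 / 339.61 = 66.41%.

Unemployment rate ≈ 3.30%; labor force participation rate ≈ 66.41%.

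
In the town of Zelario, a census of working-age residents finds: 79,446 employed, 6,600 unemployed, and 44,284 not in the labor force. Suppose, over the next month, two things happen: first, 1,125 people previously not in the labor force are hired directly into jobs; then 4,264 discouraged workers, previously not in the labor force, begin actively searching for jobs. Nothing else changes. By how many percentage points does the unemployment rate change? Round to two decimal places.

Initially, labor force = 79,446 + 6,600 = 86,046, so u = 6,600/86,046 = 7.67%.
After the first change, employed and labor force both rise by 1,125; unemployed unchanged → E = 80,571, U = 6,600, labor force = 87,171.
After the second change, unemployed and labor force both rise by 4,264 → E = 80,571, U = 10,864, labor force = 91,435.
New unemployment rate = 10,864 / 91,435 = 11.88%.
Change = 11.88% − 7.67% = +4.21 percentage points.

The unemployment rate changes by +4.21 percentage points.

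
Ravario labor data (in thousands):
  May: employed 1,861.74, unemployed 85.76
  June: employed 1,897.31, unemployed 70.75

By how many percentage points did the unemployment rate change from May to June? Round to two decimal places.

The unemployment rate changed by −0.81 percentage points.

May: labor force = 1,861.74 + 85.76 = 1,947.50; u = 85.76/1,947.50 = 4.40%.
June: labor force = 1,897.31 + 70.75 = 1,968.06; u = 70.75/1,968.06 = 3.59%.
Change = 3.59% − 4.40% = −0.81 pp.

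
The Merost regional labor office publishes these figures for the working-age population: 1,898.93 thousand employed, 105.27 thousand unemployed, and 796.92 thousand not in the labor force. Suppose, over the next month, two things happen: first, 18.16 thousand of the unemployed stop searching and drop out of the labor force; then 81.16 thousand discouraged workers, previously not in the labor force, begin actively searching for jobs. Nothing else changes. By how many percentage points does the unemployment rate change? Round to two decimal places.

Initially, labor force = 1,898.93 + 105.27 = 2,004.20 thousand, so u = 105.27/2,004.20 = 5.25%.
After the first change, unemployed and labor force both fall by 18.16 → E = 1,898.93, U = 87.11, labor force = 1,986.04 thousand.
After the second change, unemployed and labor force both rise by 81.16 → E = 1,898.93, U = 168.27, labor force = 2,067.20 thousand.
New unemployment rate = 168.27 / 2,067.20 = 8.14%.
Change = 8.14% − 5.25% = +2.89 percentage points.

The unemployment rate changes by +2.89 percentage points.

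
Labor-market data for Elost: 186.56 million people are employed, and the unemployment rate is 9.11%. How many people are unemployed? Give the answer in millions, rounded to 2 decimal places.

Let U be the number unemployed. The labor force is E + U, and U/(E+U) = 0.0911.
So U = 0.0911 × 186.56 / (1 − 0.0911) = 16.9956 / 0.9089 ≈ 18.70 million.

About 18.70 million are unemployed.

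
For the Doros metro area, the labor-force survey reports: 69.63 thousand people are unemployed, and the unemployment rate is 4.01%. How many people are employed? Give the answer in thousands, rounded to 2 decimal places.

Labor force = U / u = 69.63 / 0.0401 ≈ 1,736.41 thousand.
Employed = labor force − unemployed = 1,736.41 − 69.63 = 1,666.78 thousand.

About 1,666.78 thousand are employed.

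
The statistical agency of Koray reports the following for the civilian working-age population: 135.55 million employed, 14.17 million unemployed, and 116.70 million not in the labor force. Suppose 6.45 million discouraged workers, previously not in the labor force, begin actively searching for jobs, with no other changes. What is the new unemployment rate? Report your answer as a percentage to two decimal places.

Initially, labor force = 135.55 + 14.17 = 149.72 million, so u = 14.17/149.72 = 9.46%.
After the change, unemployed and labor force both rise by 6.45 → E = 135.55, U = 20.62, labor force = 156.17 million.
New unemployment rate = 20.62 / 156.17 = 13.20%.

New unemployment rate ≈ 13.20%.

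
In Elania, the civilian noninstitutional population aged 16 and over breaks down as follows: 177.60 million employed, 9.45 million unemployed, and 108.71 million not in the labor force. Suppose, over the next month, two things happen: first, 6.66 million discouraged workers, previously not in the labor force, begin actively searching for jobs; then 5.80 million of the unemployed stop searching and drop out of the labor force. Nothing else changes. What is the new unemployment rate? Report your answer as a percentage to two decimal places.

New unemployment rate ≈ 5.49%.

Initially, labor force = 177.60 + 9.45 = 187.05 million, so u = 9.45/187.05 = 5.05%.
After the first change, unemployed and labor force both rise by 6.66 → E = 177.60, U = 16.11, labor force = 193.71 million.
After the second change, unemployed and labor force both fall by 5.80 → E = 177.60, U = 10.31, labor force = 187.91 million.
New unemployment rate = 10.31 / 187.91 = 5.49%.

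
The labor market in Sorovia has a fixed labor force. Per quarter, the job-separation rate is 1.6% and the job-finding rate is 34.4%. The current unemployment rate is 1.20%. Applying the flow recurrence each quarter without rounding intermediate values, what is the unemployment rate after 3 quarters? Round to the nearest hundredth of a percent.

With a fixed labor force, u_{t+1} = u_t + s·(1−u_t) − f·u_t = u_t·(1−s−f) + s.
Here 1−s−f = 0.640 and s = 0.016.
u_1 = 0.012000 × 0.640 + 0.016 = 0.023680.
u_2 = 0.023680 × 0.640 + 0.016 = 0.031155.
u_3 = 0.031155 × 0.640 + 0.016 = 0.035939.

Unemployment rate after three quarters ≈ 3.59%.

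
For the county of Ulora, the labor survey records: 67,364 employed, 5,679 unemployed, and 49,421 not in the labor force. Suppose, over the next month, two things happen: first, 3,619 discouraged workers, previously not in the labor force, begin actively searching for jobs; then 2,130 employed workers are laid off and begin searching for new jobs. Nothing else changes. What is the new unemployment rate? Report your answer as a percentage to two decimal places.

Initially, labor force = 67,364 + 5,679 = 73,043, so u = 5,679/73,043 = 7.77%.
After the first change, unemployed and labor force both rise by 3,619 → E = 67,364, U = 9,298, labor force = 76,662.
After the second change, employed falls and unemployed rises by 2,130; labor force unchanged → E = 65,234, U = 11,428, labor force = 76,662.
New unemployment rate = 11,428 / 76,662 = 14.91%.

New unemployment rate ≈ 14.91%.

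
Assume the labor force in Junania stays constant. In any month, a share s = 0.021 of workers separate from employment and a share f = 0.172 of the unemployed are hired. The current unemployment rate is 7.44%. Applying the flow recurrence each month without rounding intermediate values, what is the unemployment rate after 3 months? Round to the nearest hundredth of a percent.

Unemployment rate after three months ≈ 9.07%.

With a fixed labor force, u_{t+1} = u_t + s·(1−u_t) − f·u_t = u_t·(1−s−f) + s.
Here 1−s−f = 0.807 and s = 0.021.
u_1 = 0.074400 × 0.807 + 0.021 = 0.081041.
u_2 = 0.081041 × 0.807 + 0.021 = 0.086400.
u_3 = 0.086400 × 0.807 + 0.021 = 0.090725.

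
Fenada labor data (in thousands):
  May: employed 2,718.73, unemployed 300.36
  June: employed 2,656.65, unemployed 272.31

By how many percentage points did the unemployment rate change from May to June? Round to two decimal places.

The unemployment rate changed by −0.65 percentage points.

May: labor force = 2,718.73 + 300.36 = 3,019.09; u = 300.36/3,019.09 = 9.95%.
June: labor force = 2,656.65 + 272.31 = 2,928.96; u = 272.31/2,928.96 = 9.30%.
Change = 9.30% − 9.95% = −0.65 pp.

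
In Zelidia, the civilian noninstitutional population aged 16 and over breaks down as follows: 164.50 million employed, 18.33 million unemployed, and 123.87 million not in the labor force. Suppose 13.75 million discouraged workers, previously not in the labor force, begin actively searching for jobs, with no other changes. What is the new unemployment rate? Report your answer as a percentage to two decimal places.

New unemployment rate ≈ 16.32%.

Initially, labor force = 164.50 + 18.33 = 182.83 million, so u = 18.33/182.83 = 10.03%.
After the change, unemployed and labor force both rise by 13.75 → E = 164.50, U = 32.08, labor force = 196.58 million.
New unemployment rate = 32.08 / 196.58 = 16.32%.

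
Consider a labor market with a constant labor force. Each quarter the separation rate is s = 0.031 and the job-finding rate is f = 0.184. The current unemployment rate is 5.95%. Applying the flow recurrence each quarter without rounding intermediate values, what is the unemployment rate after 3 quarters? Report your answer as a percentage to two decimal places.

With a fixed labor force, u_{t+1} = u_t + s·(1−u_t) − f·u_t = u_t·(1−s−f) + s.
Here 1−s−f = 0.785 and s = 0.031.
u_1 = 0.059500 × 0.785 + 0.031 = 0.077707.
u_2 = 0.077707 × 0.785 + 0.031 = 0.092000.
u_3 = 0.092000 × 0.785 + 0.031 = 0.103220.

Unemployment rate after three quarters ≈ 10.32%.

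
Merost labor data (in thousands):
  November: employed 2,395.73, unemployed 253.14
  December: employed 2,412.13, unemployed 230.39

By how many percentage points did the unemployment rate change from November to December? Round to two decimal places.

November: labor force = 2,395.73 + 253.14 = 2,648.87; u = 253.14/2,648.87 = 9.56%.
December: labor force = 2,412.13 + 230.39 = 2,642.52; u = 230.39/2,642.52 = 8.72%.
Change = 8.72% − 9.56% = −0.84 pp.

The unemployment rate changed by −0.84 percentage points.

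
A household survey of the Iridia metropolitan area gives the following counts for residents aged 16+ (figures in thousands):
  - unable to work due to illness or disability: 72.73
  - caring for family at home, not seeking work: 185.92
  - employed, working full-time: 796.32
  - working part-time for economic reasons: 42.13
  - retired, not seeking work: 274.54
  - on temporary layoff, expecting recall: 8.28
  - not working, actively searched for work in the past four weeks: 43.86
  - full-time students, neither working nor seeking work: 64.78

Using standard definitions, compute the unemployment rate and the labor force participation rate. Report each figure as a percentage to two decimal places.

Employed = 796.32 + 42.13 = 838.45 thousand (anyone who worked, including part-time for economic reasons, counts as employed).
Unemployed = 8.28 + 43.86 = 52.14 thousand (jobless and actively searching, or on temporary layoff).
Labor force = 838.45 + 52.14 = 890.59 thousand.
Not in labor force = 72.73 + 185.92 + 274.54 + 64.78 = 597.97 thousand (those not working and not actively searching are outside the labor force).
Civilian working-age population = 890.59 + 597.97 = 1,488.56 thousand.
Unemployment rate = 52.14 / 890.59 = 5.85%.
Labor force participation rate = 890.59 / 1,488.56 = 59.83%.

Unemployment rate ≈ 5.85%; labor force participation rate ≈ 59.83%.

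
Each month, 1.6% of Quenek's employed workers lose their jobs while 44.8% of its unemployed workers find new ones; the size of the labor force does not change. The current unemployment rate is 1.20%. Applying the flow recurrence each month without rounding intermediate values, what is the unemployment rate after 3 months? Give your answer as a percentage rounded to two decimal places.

With a fixed labor force, u_{t+1} = u_t + s·(1−u_t) − f·u_t = u_t·(1−s−f) + s.
Here 1−s−f = 0.536 and s = 0.016.
u_1 = 0.012000 × 0.536 + 0.016 = 0.022432.
u_2 = 0.022432 × 0.536 + 0.016 = 0.028024.
u_3 = 0.028024 × 0.536 + 0.016 = 0.031021.

Unemployment rate after three months ≈ 3.10%.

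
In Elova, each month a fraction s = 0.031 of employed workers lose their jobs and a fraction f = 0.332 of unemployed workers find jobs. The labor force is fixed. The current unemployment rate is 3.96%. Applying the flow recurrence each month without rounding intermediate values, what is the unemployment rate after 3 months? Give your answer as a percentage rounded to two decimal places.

With a fixed labor force, u_{t+1} = u_t + s·(1−u_t) − f·u_t = u_t·(1−s−f) + s.
Here 1−s−f = 0.637 and s = 0.031.
u_1 = 0.039600 × 0.637 + 0.031 = 0.056225.
u_2 = 0.056225 × 0.637 + 0.031 = 0.066815.
u_3 = 0.066815 × 0.637 + 0.031 = 0.073561.

Unemployment rate after three months ≈ 7.36%.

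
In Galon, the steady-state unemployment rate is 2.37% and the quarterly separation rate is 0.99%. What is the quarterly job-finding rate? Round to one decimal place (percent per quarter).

Job-finding rate ≈ 40.8% per quarter.

From u* = s/(s+f): f = s·(1−u)/u.
f = 0.99 × (1 − 0.0237) / 0.0237 = 0.9665 / 0.0237 ≈ 40.8% per quarter.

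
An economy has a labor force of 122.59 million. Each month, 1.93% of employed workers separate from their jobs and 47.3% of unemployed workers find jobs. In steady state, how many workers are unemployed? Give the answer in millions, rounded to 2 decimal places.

About 4.81 million are unemployed in steady state.

Steady-state unemployment rate u* = s/(s+f) = 1.93/(1.93+47.3) = 0.039204.
Unemployed = u* × labor force = 0.039204 × 122.59 ≈ 4.81 million.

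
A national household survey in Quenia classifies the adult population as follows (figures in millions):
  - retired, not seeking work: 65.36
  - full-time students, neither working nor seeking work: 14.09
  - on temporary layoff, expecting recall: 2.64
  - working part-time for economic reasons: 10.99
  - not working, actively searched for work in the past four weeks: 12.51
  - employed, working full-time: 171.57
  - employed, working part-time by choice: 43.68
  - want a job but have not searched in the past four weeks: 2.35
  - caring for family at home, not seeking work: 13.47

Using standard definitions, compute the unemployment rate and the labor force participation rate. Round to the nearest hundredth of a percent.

Unemployment rate ≈ 6.28%; labor force participation rate ≈ 71.70%.

Employed = 10.99 + 171.57 + 43.68 = 226.24 million (anyone who worked, including part-time for economic reasons, counts as employed).
Unemployed = 2.64 + 12.51 = 15.15 million (jobless and actively searching, or on temporary layoff).
Labor force = 226.24 + 15.15 = 241.39 million.
Not in labor force = 65.36 + 14.09 + 2.35 + 13.47 = 95.27 million (those not working and not actively searching are outside the labor force — including those who want a job but have given up searching).
Civilian working-age population = 241.39 + 95.27 = 336.66 million.
Unemployment rate = 15.15 / 241.39 = 6.28%.
Labor force participation rate = 241.39 / 336.66 = 71.70%.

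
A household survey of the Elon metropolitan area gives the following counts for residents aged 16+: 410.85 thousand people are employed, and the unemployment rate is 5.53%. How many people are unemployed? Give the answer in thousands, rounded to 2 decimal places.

Let U be the number unemployed. The labor force is E + U, and U/(E+U) = 0.0553.
So U = 0.0553 × 410.85 / (1 − 0.0553) = 22.7200 / 0.9447 ≈ 24.05 thousand.

About 24.05 thousand are unemployed.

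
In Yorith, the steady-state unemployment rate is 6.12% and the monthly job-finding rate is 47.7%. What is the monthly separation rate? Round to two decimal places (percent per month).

Separation rate ≈ 3.11% per month.

From u* = s/(s+f): s = u·f/(1−u).
s = 0.0612 × 47.7 / (1 − 0.0612) = 2.9192 / 0.9388 ≈ 3.11% per month.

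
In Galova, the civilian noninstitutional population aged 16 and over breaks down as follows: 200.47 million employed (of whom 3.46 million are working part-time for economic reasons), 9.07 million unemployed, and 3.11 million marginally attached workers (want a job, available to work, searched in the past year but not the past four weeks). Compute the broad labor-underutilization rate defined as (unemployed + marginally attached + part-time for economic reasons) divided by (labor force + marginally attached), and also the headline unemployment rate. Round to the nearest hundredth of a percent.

Broad underutilization rate ≈ 7.35%; headline unemployment rate ≈ 4.33%.

Labor force = 200.47 + 9.07 = 209.54 million.
Numerator = 9.07 + 3.11 + 3.46 = 15.64 million.
Denominator = 209.54 + 3.11 = 212.65 million.
Broad rate = 15.64 / 212.65 = 7.35%.
Headline unemployment rate = 9.07 / 209.54 = 4.33%.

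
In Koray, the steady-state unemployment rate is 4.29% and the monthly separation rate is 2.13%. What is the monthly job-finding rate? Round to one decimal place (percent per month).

Job-finding rate ≈ 47.5% per month.

From u* = s/(s+f): f = s·(1−u)/u.
f = 2.13 × (1 − 0.0429) / 0.0429 = 2.0386 / 0.0429 ≈ 47.5% per month.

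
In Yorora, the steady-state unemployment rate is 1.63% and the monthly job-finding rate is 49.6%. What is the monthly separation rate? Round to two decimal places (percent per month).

Separation rate ≈ 0.82% per month.

From u* = s/(s+f): s = u·f/(1−u).
s = 0.0163 × 49.6 / (1 − 0.0163) = 0.8085 / 0.9837 ≈ 0.82% per month.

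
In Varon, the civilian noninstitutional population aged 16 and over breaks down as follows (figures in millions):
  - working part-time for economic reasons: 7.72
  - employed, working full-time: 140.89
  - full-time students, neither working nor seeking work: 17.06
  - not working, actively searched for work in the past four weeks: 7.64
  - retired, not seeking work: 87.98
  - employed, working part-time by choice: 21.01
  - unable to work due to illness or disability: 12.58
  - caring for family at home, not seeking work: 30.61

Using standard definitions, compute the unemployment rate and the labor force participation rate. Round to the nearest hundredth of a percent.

Unemployment rate ≈ 4.31%; labor force participation rate ≈ 54.46%.

Employed = 7.72 + 140.89 + 21.01 = 169.62 million (anyone who worked, including part-time for economic reasons, counts as employed).
Unemployed = 7.64 million.
Labor force = 169.62 + 7.64 = 177.26 million.
Not in labor force = 17.06 + 87.98 + 12.58 + 30.61 = 148.23 million (those not working and not actively searching are outside the labor force).
Civilian working-age population = 177.26 + 148.23 = 325.49 million.
Unemployment rate = 7.64 / 177.26 = 4.31%.
Labor force participation rate = 177.26 / 325.49 = 54.46%.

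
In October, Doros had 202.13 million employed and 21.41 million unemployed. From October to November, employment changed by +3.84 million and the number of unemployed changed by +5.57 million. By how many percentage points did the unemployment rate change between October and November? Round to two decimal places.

October: labor force = 202.13 + 21.41 = 223.54; u = 21.41/223.54 = 9.58%.
November: labor force = 205.97 + 26.98 = 232.95; u = 26.98/232.95 = 11.58%.
Change = 11.58% − 9.58% = +2.00 pp.

The unemployment rate changed by +2.00 percentage points.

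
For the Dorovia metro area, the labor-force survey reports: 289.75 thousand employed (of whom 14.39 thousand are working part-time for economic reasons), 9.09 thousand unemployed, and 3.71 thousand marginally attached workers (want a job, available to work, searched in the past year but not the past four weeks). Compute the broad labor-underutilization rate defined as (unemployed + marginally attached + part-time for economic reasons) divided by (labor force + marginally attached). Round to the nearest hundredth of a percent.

Broad underutilization rate ≈ 8.99%.

Labor force = 289.75 + 9.09 = 298.84 thousand.
Numerator = 9.09 + 3.71 + 14.39 = 27.19 thousand.
Denominator = 298.84 + 3.71 = 302.55 thousand.
Broad rate = 27.19 / 302.55 = 8.99%.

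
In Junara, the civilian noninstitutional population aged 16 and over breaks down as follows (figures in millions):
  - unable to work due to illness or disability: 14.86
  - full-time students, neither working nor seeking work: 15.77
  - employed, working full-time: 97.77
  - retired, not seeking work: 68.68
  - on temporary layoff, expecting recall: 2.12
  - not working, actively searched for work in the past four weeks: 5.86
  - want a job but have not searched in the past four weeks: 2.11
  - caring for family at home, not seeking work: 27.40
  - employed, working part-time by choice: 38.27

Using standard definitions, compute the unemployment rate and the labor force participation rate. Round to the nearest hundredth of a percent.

Employed = 97.77 + 38.27 = 136.04 million.
Unemployed = 2.12 + 5.86 = 7.98 million (jobless and actively searching, or on temporary layoff).
Labor force = 136.04 + 7.98 = 144.02 million.
Not in labor force = 14.86 + 15.77 + 68.68 + 2.11 + 27.40 = 128.82 million (those not working and not actively searching are outside the labor force — including those who want a job but have given up searching).
Civilian working-age population = 144.02 + 128.82 = 272.84 million.
Unemployment rate = 7.98 / 144.02 = 5.54%.
Labor force participation rate = 144.02 / 272.84 = 52.79%.

Unemployment rate ≈ 5.54%; labor force participation rate ≈ 52.79%.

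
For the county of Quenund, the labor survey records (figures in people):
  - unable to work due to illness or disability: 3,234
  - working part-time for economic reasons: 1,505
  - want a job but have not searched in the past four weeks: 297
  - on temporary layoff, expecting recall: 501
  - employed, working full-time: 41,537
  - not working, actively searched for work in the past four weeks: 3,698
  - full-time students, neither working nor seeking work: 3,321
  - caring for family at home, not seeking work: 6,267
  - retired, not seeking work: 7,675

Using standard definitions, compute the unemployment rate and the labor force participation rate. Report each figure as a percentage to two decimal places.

Employed = 1,505 + 41,537 = 43,042 (anyone who worked, including part-time for economic reasons, counts as employed).
Unemployed = 501 + 3,698 = 4,199 (jobless and actively searching, or on temporary layoff).
Labor force = 43,042 + 4,199 = 47,241.
Not in labor force = 3,234 + 297 + 3,321 + 6,267 + 7,675 = 20,794 (those not working and not actively searching are outside the labor force — including those who want a job but have given up searching).
Civilian working-age population = 47,241 + 20,794 = 68,035.
Unemployment rate = 4,199 / 47,241 = 8.89%.
Labor force participation rate = 47,241 / 68,035 = 69.44%.

Unemployment rate ≈ 8.89%; labor force participation rate ≈ 69.44%.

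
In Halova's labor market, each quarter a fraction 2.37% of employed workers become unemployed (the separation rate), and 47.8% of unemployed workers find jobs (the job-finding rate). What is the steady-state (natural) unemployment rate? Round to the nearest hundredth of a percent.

At steady state the flows balance: s·E = f·U, so U/(E+U) = s/(s+f).
u* = 2.37 / (2.37 + 47.8) = 2.37 / 50.17 = 4.72%.

Steady-state unemployment rate ≈ 4.72%.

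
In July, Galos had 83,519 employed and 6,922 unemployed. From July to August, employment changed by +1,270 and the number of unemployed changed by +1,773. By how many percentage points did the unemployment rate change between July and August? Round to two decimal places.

The unemployment rate changed by +1.65 percentage points.

July: labor force = 83,519 + 6,922 = 90,441; u = 6,922/90,441 = 7.65%.
August: labor force = 84,789 + 8,695 = 93,484; u = 8,695/93,484 = 9.30%.
Change = 9.30% − 7.65% = +1.65 pp.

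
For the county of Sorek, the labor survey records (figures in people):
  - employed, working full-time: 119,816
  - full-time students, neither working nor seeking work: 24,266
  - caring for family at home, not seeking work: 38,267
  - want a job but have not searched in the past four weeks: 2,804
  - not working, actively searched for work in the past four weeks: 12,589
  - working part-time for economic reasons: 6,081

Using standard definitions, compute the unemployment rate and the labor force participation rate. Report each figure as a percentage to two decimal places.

Unemployment rate ≈ 9.09%; labor force participation rate ≈ 67.94%.

Employed = 119,816 + 6,081 = 125,897 (anyone who worked, including part-time for economic reasons, counts as employed).
Unemployed = 12,589.
Labor force = 125,897 + 12,589 = 138,486.
Not in labor force = 24,266 + 38,267 + 2,804 = 65,337 (those not working and not actively searching are outside the labor force — including those who want a job but have given up searching).
Civilian working-age population = 138,486 + 65,337 = 203,823.
Unemployment rate = 12,589 / 138,486 = 9.09%.
Labor force participation rate = 138,486 / 203,823 = 67.94%.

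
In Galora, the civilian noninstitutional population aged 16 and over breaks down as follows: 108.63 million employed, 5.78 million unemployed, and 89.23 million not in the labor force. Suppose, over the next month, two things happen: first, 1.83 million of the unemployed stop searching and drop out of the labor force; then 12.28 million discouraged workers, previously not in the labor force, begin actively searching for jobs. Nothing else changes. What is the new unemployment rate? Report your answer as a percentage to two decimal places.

New unemployment rate ≈ 13.00%.

Initially, labor force = 108.63 + 5.78 = 114.41 million, so u = 5.78/114.41 = 5.05%.
After the first change, unemployed and labor force both fall by 1.83 → E = 108.63, U = 3.95, labor force = 112.58 million.
After the second change, unemployed and labor force both rise by 12.28 → E = 108.63, U = 16.23, labor force = 124.86 million.
New unemployment rate = 16.23 / 124.86 = 13.00%.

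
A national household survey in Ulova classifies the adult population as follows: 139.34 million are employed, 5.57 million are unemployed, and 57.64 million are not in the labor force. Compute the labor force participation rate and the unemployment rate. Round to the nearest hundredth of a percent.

Labor force = employed + unemployed = 139.34 + 5.57 = 144.91 million.
Working-age population = 144.91 + 57.64 = 202.55 million.
Unemployment rate = 5.57 / 144.91 = 3.84%.
Labor force participation rate = 144.91 / 202.55 = 71.54%.

Labor force participation rate ≈ 71.54%; unemployment rate ≈ 3.84%.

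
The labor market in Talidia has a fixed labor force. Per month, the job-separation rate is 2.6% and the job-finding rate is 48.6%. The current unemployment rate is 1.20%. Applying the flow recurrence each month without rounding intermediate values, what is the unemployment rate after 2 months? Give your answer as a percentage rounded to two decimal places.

Unemployment rate after two months ≈ 4.15%.

With a fixed labor force, u_{t+1} = u_t + s·(1−u_t) − f·u_t = u_t·(1−s−f) + s.
Here 1−s−f = 0.488 and s = 0.026.
u_1 = 0.012000 × 0.488 + 0.026 = 0.031856.
u_2 = 0.031856 × 0.488 + 0.026 = 0.041546.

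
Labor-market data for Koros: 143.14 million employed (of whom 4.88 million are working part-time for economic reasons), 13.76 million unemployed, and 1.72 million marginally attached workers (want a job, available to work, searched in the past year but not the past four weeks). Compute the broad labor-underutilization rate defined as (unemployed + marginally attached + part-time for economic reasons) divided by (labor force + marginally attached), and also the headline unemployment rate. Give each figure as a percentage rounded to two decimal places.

Broad underutilization rate ≈ 12.84%; headline unemployment rate ≈ 8.77%.

Labor force = 143.14 + 13.76 = 156.90 million.
Numerator = 13.76 + 1.72 + 4.88 = 20.36 million.
Denominator = 156.90 + 1.72 = 158.62 million.
Broad rate = 20.36 / 158.62 = 12.84%.
Headline unemployment rate = 13.76 / 156.90 = 8.77%.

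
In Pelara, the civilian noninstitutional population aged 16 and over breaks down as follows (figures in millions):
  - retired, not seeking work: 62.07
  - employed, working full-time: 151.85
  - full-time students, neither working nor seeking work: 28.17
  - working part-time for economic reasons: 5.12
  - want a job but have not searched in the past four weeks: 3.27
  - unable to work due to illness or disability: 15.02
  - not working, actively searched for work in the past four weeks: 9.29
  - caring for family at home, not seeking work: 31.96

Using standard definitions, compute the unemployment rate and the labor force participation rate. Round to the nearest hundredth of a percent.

Unemployment rate ≈ 5.59%; labor force participation rate ≈ 54.20%.

Employed = 151.85 + 5.12 = 156.97 million (anyone who worked, including part-time for economic reasons, counts as employed).
Unemployed = 9.29 million.
Labor force = 156.97 + 9.29 = 166.26 million.
Not in labor force = 62.07 + 28.17 + 3.27 + 15.02 + 31.96 = 140.49 million (those not working and not actively searching are outside the labor force — including those who want a job but have given up searching).
Civilian working-age population = 166.26 + 140.49 = 306.75 million.
Unemployment rate = 9.29 / 166.26 = 5.59%.
Labor force participation rate = 166.26 / 306.75 = 54.20%.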